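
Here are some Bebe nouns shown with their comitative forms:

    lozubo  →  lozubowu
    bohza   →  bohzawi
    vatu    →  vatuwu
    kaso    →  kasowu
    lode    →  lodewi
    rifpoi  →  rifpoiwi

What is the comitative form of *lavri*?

lavriwi

The pattern is rounding harmony: -wu when the last vowel of the stem is a rounded vowel (*lozubo*, *vatu*, *kaso*); -wi when the last vowel of the stem is an unrounded vowel (*bohza*, *lode*, *rifpoi*).
*lavri* — last vowel /i/ (an unrounded vowel) → -wi → *lavriwi*.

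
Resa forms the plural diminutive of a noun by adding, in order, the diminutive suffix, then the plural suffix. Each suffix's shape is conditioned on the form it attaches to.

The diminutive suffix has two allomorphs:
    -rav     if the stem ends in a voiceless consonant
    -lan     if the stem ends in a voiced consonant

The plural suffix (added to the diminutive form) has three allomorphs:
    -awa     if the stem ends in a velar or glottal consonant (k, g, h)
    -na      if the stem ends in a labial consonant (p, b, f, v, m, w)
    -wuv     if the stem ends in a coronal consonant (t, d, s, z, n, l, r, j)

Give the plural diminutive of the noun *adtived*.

adtivedlanwuv

Since the final consonant of *adtived* is /d/ (voiced), it takes -lan, giving *adtivedlan*.
Since the final consonant of the diminutive form *adtivedlan* is /n/ (coronal), it takes -wuv, giving *adtivedlanwuv*.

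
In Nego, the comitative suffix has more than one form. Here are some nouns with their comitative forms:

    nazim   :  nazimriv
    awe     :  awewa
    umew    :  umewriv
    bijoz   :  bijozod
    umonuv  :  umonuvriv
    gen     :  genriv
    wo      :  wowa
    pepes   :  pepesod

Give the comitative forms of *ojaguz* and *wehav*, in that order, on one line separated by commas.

ojaguzod, wehavriv

The alternation tracks the final sound of the stem — -od when the stem ends in a sibilant (*bijoz*, *pepes*); -riv when the stem ends in a non-sibilant consonant (*nazim*, *umew*, *umonuv*, *gen*); -wa when the stem ends in a vowel (*awe*, *wo*).
*ojaguz*: final sound = /z/, a sibilant → -od → *ojaguzod*.
*wehav*: final sound = /v/, a non-sibilant consonant → -riv → *wehavriv*.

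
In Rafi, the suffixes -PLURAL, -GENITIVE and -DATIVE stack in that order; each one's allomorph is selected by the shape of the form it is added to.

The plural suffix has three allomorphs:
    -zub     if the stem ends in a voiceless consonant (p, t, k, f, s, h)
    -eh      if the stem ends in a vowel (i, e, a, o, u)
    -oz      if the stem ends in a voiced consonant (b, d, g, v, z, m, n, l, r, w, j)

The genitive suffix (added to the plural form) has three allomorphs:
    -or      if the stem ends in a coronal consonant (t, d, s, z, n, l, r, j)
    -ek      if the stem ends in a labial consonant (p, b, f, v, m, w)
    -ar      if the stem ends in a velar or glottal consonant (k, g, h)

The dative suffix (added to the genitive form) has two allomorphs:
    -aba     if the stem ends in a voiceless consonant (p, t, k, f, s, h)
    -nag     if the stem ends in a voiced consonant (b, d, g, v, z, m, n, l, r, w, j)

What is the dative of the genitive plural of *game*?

*game* — final sound /e/ (a vowel) → -eh → *gameeh*.
The plural form *gameeh*: final consonant = /h/, velar/glottal → -ar → *gameehar*.
Since the final consonant of the genitive form *gameehar* is /r/ (voiced), it takes -nag, giving *gameeharnag*.

gameeharnag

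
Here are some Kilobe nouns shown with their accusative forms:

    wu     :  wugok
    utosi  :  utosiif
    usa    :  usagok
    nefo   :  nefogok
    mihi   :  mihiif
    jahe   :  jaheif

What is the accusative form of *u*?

The alternation tracks the last vowel of the stem — -if when the last vowel of the stem is a front vowel (*utosi*, *mihi*, *jahe*); -gok when the last vowel of the stem is a back vowel (*wu*, *usa*, *nefo*).
Since the last vowel of *u* is /u/ (a back vowel), it takes -gok, giving *ugok*.

ugok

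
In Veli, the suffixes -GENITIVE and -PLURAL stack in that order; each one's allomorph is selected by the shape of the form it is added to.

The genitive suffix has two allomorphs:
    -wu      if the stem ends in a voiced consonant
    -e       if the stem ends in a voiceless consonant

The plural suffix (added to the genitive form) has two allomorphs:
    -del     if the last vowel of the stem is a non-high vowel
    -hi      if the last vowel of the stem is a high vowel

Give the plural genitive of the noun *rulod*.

rulodwuhi

Since the final consonant of *rulod* is /d/ (voiced), it takes -wu, giving *rulodwu*.
The genitive form *rulodwu*: last vowel = /u/, a high vowel → -hi → *rulodwuhi*.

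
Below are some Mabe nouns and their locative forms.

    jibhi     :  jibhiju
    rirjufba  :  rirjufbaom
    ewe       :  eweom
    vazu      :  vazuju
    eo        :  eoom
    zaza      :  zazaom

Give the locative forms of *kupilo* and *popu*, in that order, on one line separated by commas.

The pattern is height harmony: -ju when the last vowel of the stem is a high vowel (*jibhi*, *vazu*); -om when the last vowel of the stem is a non-high vowel (*rirjufba*, *ewe*, *eo*, *zaza*).
*kupilo* — last vowel /o/ (a non-high vowel) → -om → *kupiloom*.
*popu* — last vowel /u/ (a high vowel) → -ju → *popuju*.

kupiloom, popuju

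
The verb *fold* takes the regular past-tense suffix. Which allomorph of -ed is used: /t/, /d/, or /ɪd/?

/ɪd/

The stem *fold* ends in /t/ or /d/.
The -ed suffix is realized as /ɪd/ after /t, d/; as /t/ after other voiceless consonants; and as /d/ after other voiced sounds.
So -ed on *fold* is pronounced /ɪd/.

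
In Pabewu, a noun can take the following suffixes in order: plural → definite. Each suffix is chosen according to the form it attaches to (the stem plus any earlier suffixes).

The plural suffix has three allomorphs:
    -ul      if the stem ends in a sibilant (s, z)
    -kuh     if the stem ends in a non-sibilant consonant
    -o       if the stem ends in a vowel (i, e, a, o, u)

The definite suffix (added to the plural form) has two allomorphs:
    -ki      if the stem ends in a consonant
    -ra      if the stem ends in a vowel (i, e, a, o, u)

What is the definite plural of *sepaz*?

*sepaz*: final sound = /z/, a sibilant → -ul → *sepazul*.
Since the final sound of the plural form *sepazul* is /l/ (a consonant), it takes -ki, giving *sepazulki*.

sepazulki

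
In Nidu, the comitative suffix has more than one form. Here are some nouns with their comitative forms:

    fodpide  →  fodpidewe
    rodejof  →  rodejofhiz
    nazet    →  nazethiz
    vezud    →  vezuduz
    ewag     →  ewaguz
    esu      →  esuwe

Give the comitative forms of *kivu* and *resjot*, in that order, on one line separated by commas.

Looking at the final sound of each stem: -hiz when the stem ends in a voiceless consonant (*rodejof*, *nazet*); -uz when the stem ends in a voiced consonant (*vezud*, *ewag*); -we when the stem ends in a vowel (*fodpide*, *esu*).
*kivu* — final sound /u/ (a vowel) → -we → *kivuwe*.
Since the final sound of *resjot* is /t/ (a voiceless consonant), it takes -hiz, giving *resjothiz*.

kivuwe, resjothiz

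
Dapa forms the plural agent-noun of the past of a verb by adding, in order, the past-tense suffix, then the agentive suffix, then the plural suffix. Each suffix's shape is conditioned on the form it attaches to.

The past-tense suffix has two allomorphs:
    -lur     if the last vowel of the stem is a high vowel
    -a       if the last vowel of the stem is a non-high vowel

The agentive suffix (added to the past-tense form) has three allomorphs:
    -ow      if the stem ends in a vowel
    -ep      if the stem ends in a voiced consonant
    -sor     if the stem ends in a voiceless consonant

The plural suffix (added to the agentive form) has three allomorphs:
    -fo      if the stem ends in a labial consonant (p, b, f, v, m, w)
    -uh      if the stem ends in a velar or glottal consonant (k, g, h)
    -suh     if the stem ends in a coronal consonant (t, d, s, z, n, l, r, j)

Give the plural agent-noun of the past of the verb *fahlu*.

fahlulurepfo

*fahlu* — last vowel /u/ (a high vowel) → -lur → *fahlulur*.
The final sound of the past-tense form *fahlulur* is /r/, which is a voiced consonant, so the agentive suffix is -ep, giving *fahlulurep*.
Since the final consonant of the agentive form *fahlulurep* is /p/ (labial), it takes -fo, giving *fahlulurepfo*.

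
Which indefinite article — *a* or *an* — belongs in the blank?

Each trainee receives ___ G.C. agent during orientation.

The indefinite article is chosen by the initial *sound* of the following word, not its spelling.
The initialism *G.C.* is read letter by letter; the first letter, G, is pronounced /dʒiː/, which begins with a consonant sound.
So the article is *a*: Each trainee receives a G.C. agent during orientation.

a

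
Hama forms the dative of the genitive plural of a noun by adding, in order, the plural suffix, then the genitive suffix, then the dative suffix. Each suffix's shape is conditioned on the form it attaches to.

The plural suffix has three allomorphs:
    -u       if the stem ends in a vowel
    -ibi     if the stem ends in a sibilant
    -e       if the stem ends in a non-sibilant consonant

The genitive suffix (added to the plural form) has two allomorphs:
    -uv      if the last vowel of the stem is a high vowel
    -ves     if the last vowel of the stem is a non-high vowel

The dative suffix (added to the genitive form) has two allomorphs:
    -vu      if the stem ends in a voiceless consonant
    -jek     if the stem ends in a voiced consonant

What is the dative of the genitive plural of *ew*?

ewevesvu

*ew*: final sound = /w/, a non-sibilant consonant → -e → *ewe*.
The plural form *ewe* — last vowel /e/ (a non-high vowel) → -ves → *eweves*.
The genitive form *eweves* — final consonant /s/ (voiceless) → -vu → *ewevesvu*.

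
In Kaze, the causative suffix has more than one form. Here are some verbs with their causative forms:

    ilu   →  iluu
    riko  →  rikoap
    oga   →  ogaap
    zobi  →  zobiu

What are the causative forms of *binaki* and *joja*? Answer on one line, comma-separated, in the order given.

The suffix is conditioned by the last vowel: -u when the last vowel of the stem is a high vowel (*ilu*, *zobi*); -ap when the last vowel of the stem is a non-high vowel (*riko*, *oga*).
*binaki*: last vowel = /i/, a high vowel → -u → *binakiu*.
*joja* — last vowel /a/ (a non-high vowel) → -ap → *jojaap*.

binakiu, jojaap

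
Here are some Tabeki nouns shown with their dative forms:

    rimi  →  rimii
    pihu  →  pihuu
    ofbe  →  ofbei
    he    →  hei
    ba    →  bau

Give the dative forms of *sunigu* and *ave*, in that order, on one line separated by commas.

The pattern is front/back vowel harmony: -i when the last vowel of the stem is a front vowel (*rimi*, *ofbe*, *he*); -u when the last vowel of the stem is a back vowel (*pihu*, *ba*).
Since the last vowel of *sunigu* is /u/ (a back vowel), it takes -u, giving *suniguu*.
*ave* — last vowel /e/ (a front vowel) → -i → *avei*.

suniguu, avei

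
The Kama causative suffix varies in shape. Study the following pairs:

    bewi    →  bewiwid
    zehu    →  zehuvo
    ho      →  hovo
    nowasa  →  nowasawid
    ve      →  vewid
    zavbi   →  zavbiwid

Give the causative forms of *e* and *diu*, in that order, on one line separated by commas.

ewid, diuvo

The suffix is conditioned by the last vowel: -vo when the last vowel of the stem is a rounded vowel (*zehu*, *ho*); -wid when the last vowel of the stem is an unrounded vowel (*bewi*, *nowasa*, *ve*, *zavbi*).
*e*: last vowel = /e/, an unrounded vowel → -wid → *ewid*.
Since the last vowel of *diu* is /u/ (a rounded vowel), it takes -vo, giving *diuvo*.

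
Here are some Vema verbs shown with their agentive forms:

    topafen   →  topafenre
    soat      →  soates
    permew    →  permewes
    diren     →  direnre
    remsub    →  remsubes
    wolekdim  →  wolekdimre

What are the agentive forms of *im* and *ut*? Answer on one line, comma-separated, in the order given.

The pattern is nasality of the final consonant: -re when the stem ends in a nasal (*topafen*, *diren*, *wolekdim*); -es when the stem ends in a non-nasal consonant (*soat*, *permew*, *remsub*).
*im*: final consonant = /m/, a nasal → -re → *imre*.
*ut*: final consonant = /t/, non-nasal → -es → *utes*.

imre, utes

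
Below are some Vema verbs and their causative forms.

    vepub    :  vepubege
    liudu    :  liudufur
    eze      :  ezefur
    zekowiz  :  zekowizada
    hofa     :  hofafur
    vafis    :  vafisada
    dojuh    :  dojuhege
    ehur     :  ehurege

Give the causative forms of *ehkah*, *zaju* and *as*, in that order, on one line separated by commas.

The alternation tracks the final sound of the stem — -ada when the stem ends in a sibilant (*zekowiz*, *vafis*); -ege when the stem ends in a non-sibilant consonant (*vepub*, *dojuh*, *ehur*); -fur when the stem ends in a vowel (*liudu*, *eze*, *hofa*).
The final sound of *ehkah* is /h/, which is a non-sibilant consonant, so the suffix is -ege, giving *ehkahege*.
*zaju* — final sound /u/ (a vowel) → -fur → *zajufur*.
Since the final sound of *as* is /s/ (a sibilant), it takes -ada, giving *asada*.

ehkahege, zajufur, asada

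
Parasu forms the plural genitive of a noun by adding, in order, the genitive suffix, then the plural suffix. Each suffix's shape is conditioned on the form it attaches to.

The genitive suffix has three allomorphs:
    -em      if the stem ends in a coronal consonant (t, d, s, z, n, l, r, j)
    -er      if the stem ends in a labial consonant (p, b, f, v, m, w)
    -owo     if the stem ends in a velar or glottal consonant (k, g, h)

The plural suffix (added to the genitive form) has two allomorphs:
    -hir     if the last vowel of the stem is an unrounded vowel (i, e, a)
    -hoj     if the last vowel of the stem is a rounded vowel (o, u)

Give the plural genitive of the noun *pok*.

The final consonant of *pok* is /k/, which is velar/glottal, so the genitive suffix is -owo, giving *pokowo*.
The last vowel of the genitive form *pokowo* is /o/, which is a rounded vowel, so the plural suffix is -hoj, giving *pokowohoj*.

pokowohoj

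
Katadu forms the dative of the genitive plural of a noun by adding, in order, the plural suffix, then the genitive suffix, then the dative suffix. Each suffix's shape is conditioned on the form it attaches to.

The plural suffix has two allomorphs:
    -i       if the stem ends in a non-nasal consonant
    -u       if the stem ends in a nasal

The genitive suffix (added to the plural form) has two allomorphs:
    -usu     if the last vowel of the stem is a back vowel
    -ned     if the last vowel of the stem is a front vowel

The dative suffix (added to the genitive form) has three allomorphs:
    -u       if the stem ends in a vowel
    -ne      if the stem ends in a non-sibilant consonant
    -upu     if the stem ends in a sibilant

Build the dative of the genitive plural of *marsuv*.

marsuvinedne

The final consonant of *marsuv* is /v/, which is non-nasal, so the plural suffix is -i, giving *marsuvi*.
The plural form *marsuvi* — last vowel /i/ (a front vowel) → -ned → *marsuvined*.
The genitive form *marsuvined*: final sound = /d/, a non-sibilant consonant → -ne → *marsuvinedne*.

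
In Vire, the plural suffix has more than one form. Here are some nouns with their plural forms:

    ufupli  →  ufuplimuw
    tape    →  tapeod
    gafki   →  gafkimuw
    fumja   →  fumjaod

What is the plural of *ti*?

timuw

Looking at the last vowel of each stem: -muw when the last vowel of the stem is a high vowel (*ufupli*, *gafki*); -od when the last vowel of the stem is a non-high vowel (*tape*, *fumja*).
Since the last vowel of *ti* is /i/ (a high vowel), it takes -muw, giving *timuw*.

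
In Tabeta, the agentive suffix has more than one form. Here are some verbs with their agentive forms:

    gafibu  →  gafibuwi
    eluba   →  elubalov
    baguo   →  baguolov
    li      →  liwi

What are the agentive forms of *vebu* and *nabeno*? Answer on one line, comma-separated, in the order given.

Looking at the last vowel of each stem: -wi when the last vowel of the stem is a high vowel (*gafibu*, *li*); -lov when the last vowel of the stem is a non-high vowel (*eluba*, *baguo*).
*vebu*: last vowel = /u/, a high vowel → -wi → *vebuwi*.
The last vowel of *nabeno* is /o/, which is a non-high vowel, so the suffix is -lov, giving *nabenolov*.

vebuwi, nabenolov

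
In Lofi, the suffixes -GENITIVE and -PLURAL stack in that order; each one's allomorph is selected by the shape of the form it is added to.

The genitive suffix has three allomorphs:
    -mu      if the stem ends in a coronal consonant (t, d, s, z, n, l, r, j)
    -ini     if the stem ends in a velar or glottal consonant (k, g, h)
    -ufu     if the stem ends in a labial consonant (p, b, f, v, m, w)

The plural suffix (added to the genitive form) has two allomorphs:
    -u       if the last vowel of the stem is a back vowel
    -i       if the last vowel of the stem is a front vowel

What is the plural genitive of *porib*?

*porib*: final consonant = /b/, labial → -ufu → *poribufu*.
Since the last vowel of the genitive form *poribufu* is /u/ (a back vowel), it takes -u, giving *poribufuu*.

poribufuu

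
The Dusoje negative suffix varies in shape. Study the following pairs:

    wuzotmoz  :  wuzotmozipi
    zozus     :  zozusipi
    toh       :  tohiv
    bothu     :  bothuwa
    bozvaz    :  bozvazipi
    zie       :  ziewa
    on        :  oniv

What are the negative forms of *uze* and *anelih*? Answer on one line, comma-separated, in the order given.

uzewa, anelihiv

The alternation tracks the final sound of the stem — -ipi when the stem ends in a sibilant (*wuzotmoz*, *zozus*, *bozvaz*); -iv when the stem ends in a non-sibilant consonant (*toh*, *on*); -wa when the stem ends in a vowel (*bothu*, *zie*).
Since the final sound of *uze* is /e/ (a vowel), it takes -wa, giving *uzewa*.
Since the final sound of *anelih* is /h/ (a non-sibilant consonant), it takes -iv, giving *anelihiv*.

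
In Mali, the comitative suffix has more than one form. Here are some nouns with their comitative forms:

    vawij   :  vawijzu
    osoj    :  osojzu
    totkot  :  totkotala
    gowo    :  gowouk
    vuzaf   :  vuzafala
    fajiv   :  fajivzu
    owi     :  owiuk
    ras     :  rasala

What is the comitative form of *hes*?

The alternation tracks the final sound of the stem — -ala when the stem ends in a voiceless consonant (*totkot*, *vuzaf*, *ras*); -zu when the stem ends in a voiced consonant (*vawij*, *osoj*, *fajiv*); -uk when the stem ends in a vowel (*gowo*, *owi*).
The final sound of *hes* is /s/, which is a voiceless consonant, so the suffix is -ala, giving *hesala*.

hesala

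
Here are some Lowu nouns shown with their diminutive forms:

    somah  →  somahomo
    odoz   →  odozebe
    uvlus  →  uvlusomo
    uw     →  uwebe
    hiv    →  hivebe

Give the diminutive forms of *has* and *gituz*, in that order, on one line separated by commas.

hasomo, gituzebe

The alternation tracks the final consonant of the stem — -omo when the stem ends in a voiceless consonant (*somah*, *uvlus*); -ebe when the stem ends in a voiced consonant (*odoz*, *uw*, *hiv*).
*has* — final consonant /s/ (voiceless) → -omo → *hasomo*.
*gituz*: final consonant = /z/, voiced → -ebe → *gituzebe*.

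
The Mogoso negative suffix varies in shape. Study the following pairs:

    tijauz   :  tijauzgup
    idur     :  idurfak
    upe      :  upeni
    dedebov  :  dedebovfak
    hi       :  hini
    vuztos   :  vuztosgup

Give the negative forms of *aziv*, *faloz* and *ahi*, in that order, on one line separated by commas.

azivfak, falozgup, ahini

The suffix is conditioned by the final sound: -gup when the stem ends in a sibilant (*tijauz*, *vuztos*); -fak when the stem ends in a non-sibilant consonant (*idur*, *dedebov*); -ni when the stem ends in a vowel (*upe*, *hi*).
Since the final sound of *aziv* is /v/ (a non-sibilant consonant), it takes -fak, giving *azivfak*.
Since the final sound of *faloz* is /z/ (a sibilant), it takes -gup, giving *falozgup*.
Since the final sound of *ahi* is /i/ (a vowel), it takes -ni, giving *ahini*.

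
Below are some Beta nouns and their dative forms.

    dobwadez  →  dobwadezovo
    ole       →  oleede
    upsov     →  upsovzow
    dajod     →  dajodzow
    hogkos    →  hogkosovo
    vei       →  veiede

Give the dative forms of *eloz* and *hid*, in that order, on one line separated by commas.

elozovo, hidzow

The pattern is sibilance of the final sound: -ovo when the stem ends in a sibilant (*dobwadez*, *hogkos*); -zow when the stem ends in a non-sibilant consonant (*upsov*, *dajod*); -ede when the stem ends in a vowel (*ole*, *vei*).
*eloz*: final sound = /z/, a sibilant → -ovo → *elozovo*.
The final sound of *hid* is /d/, which is a non-sibilant consonant, so the suffix is -zow, giving *hidzow*.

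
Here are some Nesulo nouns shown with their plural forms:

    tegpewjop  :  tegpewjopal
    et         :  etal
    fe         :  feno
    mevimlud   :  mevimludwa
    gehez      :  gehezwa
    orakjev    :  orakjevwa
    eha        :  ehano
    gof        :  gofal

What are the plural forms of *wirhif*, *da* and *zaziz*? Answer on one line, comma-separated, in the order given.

The alternation tracks the final sound of the stem — -al when the stem ends in a voiceless consonant (*tegpewjop*, *et*, *gof*); -wa when the stem ends in a voiced consonant (*mevimlud*, *gehez*, *orakjev*); -no when the stem ends in a vowel (*fe*, *eha*).
*wirhif*: final sound = /f/, a voiceless consonant → -al → *wirhifal*.
Since the final sound of *da* is /a/ (a vowel), it takes -no, giving *dano*.
*zaziz* — final sound /z/ (a voiced consonant) → -wa → *zazizwa*.

wirhifal, dano, zazizwa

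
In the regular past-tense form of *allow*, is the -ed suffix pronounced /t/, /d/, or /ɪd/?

The stem *allow* ends in a voiced sound other than /d/.
The -ed suffix is realized as /ɪd/ after /t, d/; as /t/ after other voiceless consonants; and as /d/ after other voiced sounds.
So -ed on *allow* is pronounced /d/.

/d/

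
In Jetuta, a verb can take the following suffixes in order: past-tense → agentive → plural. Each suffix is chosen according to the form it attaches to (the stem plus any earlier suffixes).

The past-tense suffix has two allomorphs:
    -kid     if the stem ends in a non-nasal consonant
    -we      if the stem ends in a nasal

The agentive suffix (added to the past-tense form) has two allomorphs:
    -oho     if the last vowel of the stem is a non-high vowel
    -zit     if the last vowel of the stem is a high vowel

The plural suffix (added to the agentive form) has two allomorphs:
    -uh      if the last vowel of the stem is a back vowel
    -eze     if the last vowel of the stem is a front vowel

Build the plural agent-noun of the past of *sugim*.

*sugim* — final consonant /m/ (a nasal) → -we → *sugimwe*.
The past-tense form *sugimwe* — last vowel /e/ (a non-high vowel) → -oho → *sugimweoho*.
The agentive form *sugimweoho* — last vowel /o/ (a back vowel) → -uh → *sugimweohouh*.

sugimweohouh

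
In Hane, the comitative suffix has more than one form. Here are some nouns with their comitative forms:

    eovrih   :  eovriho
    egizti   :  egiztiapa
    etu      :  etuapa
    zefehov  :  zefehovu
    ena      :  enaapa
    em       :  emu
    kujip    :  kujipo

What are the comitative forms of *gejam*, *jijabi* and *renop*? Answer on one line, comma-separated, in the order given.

gejamu, jijabiapa, renopo

The alternation tracks the final sound of the stem — -o when the stem ends in a voiceless consonant (*eovrih*, *kujip*); -u when the stem ends in a voiced consonant (*zefehov*, *em*); -apa when the stem ends in a vowel (*egizti*, *etu*, *ena*).
Since the final sound of *gejam* is /m/ (a voiced consonant), it takes -u, giving *gejamu*.
*jijabi*: final sound = /i/, a vowel → -apa → *jijabiapa*.
*renop*: final sound = /p/, a voiceless consonant → -o → *renopo*.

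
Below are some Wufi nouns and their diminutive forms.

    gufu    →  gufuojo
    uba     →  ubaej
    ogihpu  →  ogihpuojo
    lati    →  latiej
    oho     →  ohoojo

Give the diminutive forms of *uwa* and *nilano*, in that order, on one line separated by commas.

uwaej, nilanoojo

The suffix is conditioned by the last vowel: -ojo when the last vowel of the stem is a rounded vowel (*gufu*, *ogihpu*, *oho*); -ej when the last vowel of the stem is an unrounded vowel (*uba*, *lati*).
Since the last vowel of *uwa* is /a/ (an unrounded vowel), it takes -ej, giving *uwaej*.
*nilano* — last vowel /o/ (a rounded vowel) → -ojo → *nilanoojo*.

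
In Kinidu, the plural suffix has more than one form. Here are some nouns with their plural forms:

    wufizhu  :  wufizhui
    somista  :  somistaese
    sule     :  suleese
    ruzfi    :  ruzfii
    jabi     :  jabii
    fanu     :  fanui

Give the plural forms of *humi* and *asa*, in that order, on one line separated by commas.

Looking at the last vowel of each stem: -i when the last vowel of the stem is a high vowel (*wufizhu*, *ruzfi*, *jabi*, *fanu*); -ese when the last vowel of the stem is a non-high vowel (*somista*, *sule*).
The last vowel of *humi* is /i/, which is a high vowel, so the suffix is -i, giving *humii*.
Since the last vowel of *asa* is /a/ (a non-high vowel), it takes -ese, giving *asaese*.

humii, asaese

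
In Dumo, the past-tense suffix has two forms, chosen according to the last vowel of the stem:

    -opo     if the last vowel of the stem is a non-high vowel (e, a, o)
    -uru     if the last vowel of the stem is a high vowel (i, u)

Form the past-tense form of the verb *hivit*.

*hivit* — last vowel /i/ (a high vowel) → -uru → *hivituru*.

hivituru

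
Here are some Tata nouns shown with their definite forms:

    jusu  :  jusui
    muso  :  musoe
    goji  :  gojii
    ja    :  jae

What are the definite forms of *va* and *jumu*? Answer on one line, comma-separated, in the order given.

Looking at the last vowel of each stem: -i when the last vowel of the stem is a high vowel (*jusu*, *goji*); -e when the last vowel of the stem is a non-high vowel (*muso*, *ja*).
Since the last vowel of *va* is /a/ (a non-high vowel), it takes -e, giving *vae*.
*jumu* — last vowel /u/ (a high vowel) → -i → *jumui*.

vae, jumui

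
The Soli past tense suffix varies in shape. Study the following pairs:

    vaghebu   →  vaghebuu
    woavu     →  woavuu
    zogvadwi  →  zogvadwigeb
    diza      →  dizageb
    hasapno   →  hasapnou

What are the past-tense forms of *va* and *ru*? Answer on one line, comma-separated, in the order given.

vageb, ruu

Looking at the last vowel of each stem: -u when the last vowel of the stem is a rounded vowel (*vaghebu*, *woavu*, *hasapno*); -geb when the last vowel of the stem is an unrounded vowel (*zogvadwi*, *diza*).
*va* — last vowel /a/ (an unrounded vowel) → -geb → *vageb*.
The last vowel of *ru* is /u/, which is a rounded vowel, so the suffix is -u, giving *ruu*.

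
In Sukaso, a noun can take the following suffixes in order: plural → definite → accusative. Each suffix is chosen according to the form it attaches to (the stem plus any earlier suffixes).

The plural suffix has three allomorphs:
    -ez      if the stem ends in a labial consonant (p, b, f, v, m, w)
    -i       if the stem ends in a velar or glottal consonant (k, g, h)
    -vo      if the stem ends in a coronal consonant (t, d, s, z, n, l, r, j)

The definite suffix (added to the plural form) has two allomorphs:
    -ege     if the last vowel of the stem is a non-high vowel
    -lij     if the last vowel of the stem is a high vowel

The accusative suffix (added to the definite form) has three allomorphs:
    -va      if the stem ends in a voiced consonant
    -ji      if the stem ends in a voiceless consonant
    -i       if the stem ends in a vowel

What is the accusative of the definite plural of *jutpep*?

*jutpep*: final consonant = /p/, labial → -ez → *jutpepez*.
The last vowel of the plural form *jutpepez* is /e/, which is a non-high vowel, so the definite suffix is -ege, giving *jutpepezege*.
The definite form *jutpepezege*: final sound = /e/, a vowel → -i → *jutpepezegei*.

jutpepezegei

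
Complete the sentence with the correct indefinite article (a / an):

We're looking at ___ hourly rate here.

The indefinite article is chosen by the initial *sound* of the following word, not its spelling.
*hourly* begins with the sound /aʊ/ (silent h) — a vowel sound.
So the article is *an*: We're looking at an hourly rate here.

an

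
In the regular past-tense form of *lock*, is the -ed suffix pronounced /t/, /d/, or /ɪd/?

/t/

The stem *lock* ends in a voiceless consonant other than /t/.
The -ed suffix is realized as /ɪd/ after /t, d/; as /t/ after other voiceless consonants; and as /d/ after other voiced sounds.
So -ed on *lock* is pronounced /t/.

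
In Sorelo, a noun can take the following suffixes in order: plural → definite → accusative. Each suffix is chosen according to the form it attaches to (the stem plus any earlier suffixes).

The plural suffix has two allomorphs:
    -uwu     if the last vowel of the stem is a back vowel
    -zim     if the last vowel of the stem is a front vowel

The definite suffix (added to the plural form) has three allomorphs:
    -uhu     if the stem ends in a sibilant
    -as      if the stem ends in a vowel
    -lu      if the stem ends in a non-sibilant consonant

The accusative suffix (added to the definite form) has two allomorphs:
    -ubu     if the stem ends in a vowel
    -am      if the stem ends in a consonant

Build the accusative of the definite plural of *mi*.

Since the last vowel of *mi* is /i/ (a front vowel), it takes -zim, giving *mizim*.
Since the final sound of the plural form *mizim* is /m/ (a non-sibilant consonant), it takes -lu, giving *mizimlu*.
Since the final sound of the definite form *mizimlu* is /u/ (a vowel), it takes -ubu, giving *mizimluubu*.

mizimluubu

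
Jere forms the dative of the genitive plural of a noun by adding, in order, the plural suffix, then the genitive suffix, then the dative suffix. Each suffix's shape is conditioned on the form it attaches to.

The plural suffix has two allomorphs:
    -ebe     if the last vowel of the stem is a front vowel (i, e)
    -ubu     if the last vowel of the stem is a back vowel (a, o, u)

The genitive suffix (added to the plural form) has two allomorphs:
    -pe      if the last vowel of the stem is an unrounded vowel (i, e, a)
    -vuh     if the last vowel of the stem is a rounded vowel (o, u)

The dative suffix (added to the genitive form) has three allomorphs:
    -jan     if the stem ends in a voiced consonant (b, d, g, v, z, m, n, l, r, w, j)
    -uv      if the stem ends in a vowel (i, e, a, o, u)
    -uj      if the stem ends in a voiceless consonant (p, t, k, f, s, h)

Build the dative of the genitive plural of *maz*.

Since the last vowel of *maz* is /a/ (a back vowel), it takes -ubu, giving *mazubu*.
The plural form *mazubu* — last vowel /u/ (a rounded vowel) → -vuh → *mazubuvuh*.
The genitive form *mazubuvuh* — final sound /h/ (a voiceless consonant) → -uj → *mazubuvuhuj*.

mazubuvuhuj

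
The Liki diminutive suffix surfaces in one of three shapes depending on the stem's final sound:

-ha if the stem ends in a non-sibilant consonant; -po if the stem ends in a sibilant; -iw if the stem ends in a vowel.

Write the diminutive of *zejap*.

Since the final sound of *zejap* is /p/ (a non-sibilant consonant), it takes -ha, giving *zejapha*.

zejapha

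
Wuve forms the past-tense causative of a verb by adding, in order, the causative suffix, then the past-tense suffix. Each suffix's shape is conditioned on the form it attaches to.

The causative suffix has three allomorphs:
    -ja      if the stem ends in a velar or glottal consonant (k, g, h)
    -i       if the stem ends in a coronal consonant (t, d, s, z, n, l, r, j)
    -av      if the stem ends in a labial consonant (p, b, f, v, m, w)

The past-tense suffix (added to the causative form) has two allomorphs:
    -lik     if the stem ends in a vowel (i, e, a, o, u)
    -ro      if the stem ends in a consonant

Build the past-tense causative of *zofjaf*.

zofjafavro

*zofjaf* — final consonant /f/ (labial) → -av → *zofjafav*.
The final sound of the causative form *zofjafav* is /v/, which is a consonant, so the past-tense suffix is -ro, giving *zofjafavro*.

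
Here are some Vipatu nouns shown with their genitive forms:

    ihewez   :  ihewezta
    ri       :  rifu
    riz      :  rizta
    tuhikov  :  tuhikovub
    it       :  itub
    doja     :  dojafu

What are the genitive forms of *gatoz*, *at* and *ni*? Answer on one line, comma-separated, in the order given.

gatozta, atub, nifu

The suffix is conditioned by the final sound: -ta when the stem ends in a sibilant (*ihewez*, *riz*); -ub when the stem ends in a non-sibilant consonant (*tuhikov*, *it*); -fu when the stem ends in a vowel (*ri*, *doja*).
*gatoz*: final sound = /z/, a sibilant → -ta → *gatozta*.
Since the final sound of *at* is /t/ (a non-sibilant consonant), it takes -ub, giving *atub*.
*ni* — final sound /i/ (a vowel) → -fu → *nifu*.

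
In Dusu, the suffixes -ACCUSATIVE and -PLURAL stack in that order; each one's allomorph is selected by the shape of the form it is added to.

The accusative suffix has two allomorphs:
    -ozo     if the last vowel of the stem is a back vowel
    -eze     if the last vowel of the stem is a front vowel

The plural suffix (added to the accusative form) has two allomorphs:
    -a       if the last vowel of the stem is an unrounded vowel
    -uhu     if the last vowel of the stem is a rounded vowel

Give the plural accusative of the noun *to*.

*to*: last vowel = /o/, a back vowel → -ozo → *toozo*.
The accusative form *toozo*: last vowel = /o/, a rounded vowel → -uhu → *toozouhu*.

toozouhu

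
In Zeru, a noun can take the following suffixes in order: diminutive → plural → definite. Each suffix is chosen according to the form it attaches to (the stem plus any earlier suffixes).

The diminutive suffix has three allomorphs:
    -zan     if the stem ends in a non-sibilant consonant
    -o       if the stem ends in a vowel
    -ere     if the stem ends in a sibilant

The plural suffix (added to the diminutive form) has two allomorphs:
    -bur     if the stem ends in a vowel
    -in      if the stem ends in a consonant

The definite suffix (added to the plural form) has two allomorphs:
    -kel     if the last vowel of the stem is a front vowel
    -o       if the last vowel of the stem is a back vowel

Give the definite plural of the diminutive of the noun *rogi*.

rogioburo

*rogi*: final sound = /i/, a vowel → -o → *rogio*.
The diminutive form *rogio* — final sound /o/ (a vowel) → -bur → *rogiobur*.
The plural form *rogiobur* — last vowel /u/ (a back vowel) → -o → *rogioburo*.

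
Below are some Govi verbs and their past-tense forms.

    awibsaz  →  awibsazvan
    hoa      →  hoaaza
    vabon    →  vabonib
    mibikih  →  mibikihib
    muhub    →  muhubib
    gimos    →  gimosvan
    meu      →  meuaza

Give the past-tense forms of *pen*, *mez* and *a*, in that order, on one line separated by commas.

penib, mezvan, aaza

The alternation tracks the final sound of the stem — -van when the stem ends in a sibilant (*awibsaz*, *gimos*); -ib when the stem ends in a non-sibilant consonant (*vabon*, *mibikih*, *muhub*); -aza when the stem ends in a vowel (*hoa*, *meu*).
*pen*: final sound = /n/, a non-sibilant consonant → -ib → *penib*.
The final sound of *mez* is /z/, which is a sibilant, so the suffix is -van, giving *mezvan*.
*a*: final sound = /a/, a vowel → -aza → *aaza*.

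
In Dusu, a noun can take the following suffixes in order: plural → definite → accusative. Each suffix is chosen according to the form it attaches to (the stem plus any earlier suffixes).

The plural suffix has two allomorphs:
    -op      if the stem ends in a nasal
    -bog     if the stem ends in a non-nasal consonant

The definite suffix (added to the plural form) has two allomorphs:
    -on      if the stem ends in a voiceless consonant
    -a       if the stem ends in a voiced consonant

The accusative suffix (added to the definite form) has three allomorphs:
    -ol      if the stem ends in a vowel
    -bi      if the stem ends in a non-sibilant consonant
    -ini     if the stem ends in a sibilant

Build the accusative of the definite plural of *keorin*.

keorinoponbi

*keorin*: final consonant = /n/, a nasal → -op → *keorinop*.
The plural form *keorinop* — final consonant /p/ (voiceless) → -on → *keorinopon*.
Since the final sound of the definite form *keorinopon* is /n/ (a non-sibilant consonant), it takes -bi, giving *keorinoponbi*.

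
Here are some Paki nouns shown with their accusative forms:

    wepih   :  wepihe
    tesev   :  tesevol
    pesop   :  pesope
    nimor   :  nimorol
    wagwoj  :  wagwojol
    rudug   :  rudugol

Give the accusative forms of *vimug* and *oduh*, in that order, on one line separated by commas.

vimugol, oduhe

Looking at the final consonant of each stem: -e when the stem ends in a voiceless consonant (*wepih*, *pesop*); -ol when the stem ends in a voiced consonant (*tesev*, *nimor*, *wagwoj*, *rudug*).
*vimug* — final consonant /g/ (voiced) → -ol → *vimugol*.
Since the final consonant of *oduh* is /h/ (voiceless), it takes -e, giving *oduhe*.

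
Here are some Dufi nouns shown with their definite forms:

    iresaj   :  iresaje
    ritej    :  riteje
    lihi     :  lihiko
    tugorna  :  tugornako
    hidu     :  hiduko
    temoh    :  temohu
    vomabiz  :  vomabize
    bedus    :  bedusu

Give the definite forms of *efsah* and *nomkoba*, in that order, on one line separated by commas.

The suffix is conditioned by the final sound: -u when the stem ends in a voiceless consonant (*temoh*, *bedus*); -e when the stem ends in a voiced consonant (*iresaj*, *ritej*, *vomabiz*); -ko when the stem ends in a vowel (*lihi*, *tugorna*, *hidu*).
*efsah*: final sound = /h/, a voiceless consonant → -u → *efsahu*.
*nomkoba* — final sound /a/ (a vowel) → -ko → *nomkobako*.

efsahu, nomkobako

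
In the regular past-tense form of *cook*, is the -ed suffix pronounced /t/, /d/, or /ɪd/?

The stem *cook* ends in a voiceless consonant other than /t/.
The -ed suffix is realized as /ɪd/ after /t, d/; as /t/ after other voiceless consonants; and as /d/ after other voiced sounds.
So -ed on *cook* is pronounced /t/.

/t/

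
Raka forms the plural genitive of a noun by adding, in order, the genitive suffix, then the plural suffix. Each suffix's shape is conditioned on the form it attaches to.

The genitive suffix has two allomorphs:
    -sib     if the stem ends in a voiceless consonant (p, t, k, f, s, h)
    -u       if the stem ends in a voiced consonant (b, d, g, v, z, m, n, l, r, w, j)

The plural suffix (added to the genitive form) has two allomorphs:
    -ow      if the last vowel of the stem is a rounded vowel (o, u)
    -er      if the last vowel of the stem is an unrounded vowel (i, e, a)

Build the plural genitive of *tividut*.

tividutsiber

*tividut*: final consonant = /t/, voiceless → -sib → *tividutsib*.
The genitive form *tividutsib*: last vowel = /i/, an unrounded vowel → -er → *tividutsiber*.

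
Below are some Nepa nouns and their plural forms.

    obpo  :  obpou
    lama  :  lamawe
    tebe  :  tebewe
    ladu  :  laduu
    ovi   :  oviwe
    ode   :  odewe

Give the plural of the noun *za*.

zawe

The pattern is rounding harmony: -u when the last vowel of the stem is a rounded vowel (*obpo*, *ladu*); -we when the last vowel of the stem is an unrounded vowel (*lama*, *tebe*, *ovi*, *ode*).
The last vowel of *za* is /a/, which is an unrounded vowel, so the suffix is -we, giving *zawe*.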